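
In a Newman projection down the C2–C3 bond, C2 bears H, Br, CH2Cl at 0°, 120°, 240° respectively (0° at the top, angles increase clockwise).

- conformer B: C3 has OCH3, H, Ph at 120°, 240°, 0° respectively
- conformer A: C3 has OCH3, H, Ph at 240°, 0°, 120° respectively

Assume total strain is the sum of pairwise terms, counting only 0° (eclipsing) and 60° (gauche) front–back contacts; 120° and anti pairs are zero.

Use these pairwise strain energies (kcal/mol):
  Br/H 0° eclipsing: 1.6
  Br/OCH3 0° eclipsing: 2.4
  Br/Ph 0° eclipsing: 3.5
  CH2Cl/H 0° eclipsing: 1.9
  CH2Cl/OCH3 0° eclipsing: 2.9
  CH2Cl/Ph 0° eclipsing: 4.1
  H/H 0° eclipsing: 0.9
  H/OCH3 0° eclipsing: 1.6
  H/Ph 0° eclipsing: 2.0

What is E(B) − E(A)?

-1.0 kcal/mol

B is eclipsed. H at 0° is eclipsed with Ph at 0° (2.0); Br at 120° is eclipsed with OCH3 at 120° (2.4); CH2Cl at 240° is eclipsed with H at 240° (1.9). Total 6.3 kcal/mol.
A is eclipsed. H at 0° is eclipsed with H at 0° (0.9); Br at 120° is eclipsed with Ph at 120° (3.5); CH2Cl at 240° is eclipsed with OCH3 at 240° (2.9). Total 7.3 kcal/mol.
E(B) − E(A) = 6.3 − 7.3 = -1.0 kcal/mol.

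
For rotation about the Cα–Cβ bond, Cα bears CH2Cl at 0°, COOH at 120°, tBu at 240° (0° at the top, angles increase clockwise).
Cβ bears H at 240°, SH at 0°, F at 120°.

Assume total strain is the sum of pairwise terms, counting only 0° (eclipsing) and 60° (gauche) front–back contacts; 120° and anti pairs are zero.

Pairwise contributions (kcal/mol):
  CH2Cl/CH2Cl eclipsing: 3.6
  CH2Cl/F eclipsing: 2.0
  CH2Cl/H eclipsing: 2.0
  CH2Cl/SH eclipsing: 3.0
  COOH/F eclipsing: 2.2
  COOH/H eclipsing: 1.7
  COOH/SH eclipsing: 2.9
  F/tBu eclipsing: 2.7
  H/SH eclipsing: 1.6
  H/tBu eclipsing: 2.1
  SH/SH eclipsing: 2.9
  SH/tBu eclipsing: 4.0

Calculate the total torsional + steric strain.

7.3 kcal/mol

This conformer (eclipsed): CH2Cl(0°)/SH(0°) eclipsed 3.0; COOH(120°)/F(120°) eclipsed 2.2; tBu(240°)/H(240°) eclipsed 2.1 → 7.3 kcal/mol.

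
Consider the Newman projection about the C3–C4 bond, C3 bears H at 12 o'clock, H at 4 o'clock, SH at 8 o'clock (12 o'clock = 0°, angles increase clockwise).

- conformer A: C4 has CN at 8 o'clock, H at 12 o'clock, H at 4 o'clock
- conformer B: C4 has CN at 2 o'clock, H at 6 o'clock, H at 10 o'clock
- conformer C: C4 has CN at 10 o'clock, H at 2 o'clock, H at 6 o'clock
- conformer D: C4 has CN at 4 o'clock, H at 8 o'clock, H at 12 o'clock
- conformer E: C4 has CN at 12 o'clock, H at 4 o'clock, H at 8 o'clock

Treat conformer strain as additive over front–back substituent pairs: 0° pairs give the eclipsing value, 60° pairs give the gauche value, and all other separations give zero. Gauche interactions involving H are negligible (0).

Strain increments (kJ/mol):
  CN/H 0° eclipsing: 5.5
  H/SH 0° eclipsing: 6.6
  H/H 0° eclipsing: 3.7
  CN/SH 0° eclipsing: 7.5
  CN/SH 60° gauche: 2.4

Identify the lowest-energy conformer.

A (eclipsed): H(0°)/H(0°) eclipsed 3.7; H(120°)/H(120°) eclipsed 3.7; SH(240°)/CN(240°) eclipsed 7.5 → 14.9 kJ/mol.
B (staggered): no non-H gauche contacts → 0.0 kJ/mol.
C (staggered): SH(240°)/CN(300°) gauche 2.4 → 2.4 kJ/mol.
D (eclipsed): H(0°)/H(0°) eclipsed 3.7; H(120°)/CN(120°) eclipsed 5.5; SH(240°)/H(240°) eclipsed 6.6 → 15.8 kJ/mol.
E (eclipsed): H(0°)/CN(0°) eclipsed 5.5; H(120°)/H(120°) eclipsed 3.7; SH(240°)/H(240°) eclipsed 6.6 → 15.8 kJ/mol.
B has the lowest total (0.0 kJ/mol).

B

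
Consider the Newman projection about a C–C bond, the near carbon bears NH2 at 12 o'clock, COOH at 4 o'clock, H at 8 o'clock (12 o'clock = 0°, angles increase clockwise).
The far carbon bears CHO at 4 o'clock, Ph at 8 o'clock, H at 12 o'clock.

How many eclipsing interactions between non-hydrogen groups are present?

1

Non-H eclipsing pairs: COOH(120°)/CHO(120°) — 1 interaction.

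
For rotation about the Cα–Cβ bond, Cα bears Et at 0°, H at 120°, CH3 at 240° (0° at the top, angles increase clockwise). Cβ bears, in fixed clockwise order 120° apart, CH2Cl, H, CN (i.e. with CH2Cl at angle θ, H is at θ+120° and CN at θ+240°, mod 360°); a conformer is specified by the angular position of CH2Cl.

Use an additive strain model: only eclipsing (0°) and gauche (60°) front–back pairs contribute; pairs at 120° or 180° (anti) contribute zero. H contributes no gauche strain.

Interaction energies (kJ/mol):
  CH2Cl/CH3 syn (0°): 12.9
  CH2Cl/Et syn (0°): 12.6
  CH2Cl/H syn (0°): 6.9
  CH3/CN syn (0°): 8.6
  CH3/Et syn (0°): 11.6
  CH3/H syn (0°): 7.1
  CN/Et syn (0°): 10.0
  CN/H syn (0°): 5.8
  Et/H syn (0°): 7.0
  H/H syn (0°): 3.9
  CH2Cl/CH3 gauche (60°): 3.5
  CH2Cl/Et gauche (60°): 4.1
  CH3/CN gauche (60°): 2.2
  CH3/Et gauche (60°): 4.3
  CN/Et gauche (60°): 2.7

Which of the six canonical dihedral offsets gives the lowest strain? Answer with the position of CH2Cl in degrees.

180°

CH2Cl at 0° (eclipsed): Et–CH2Cl eclipsed, H–H eclipsed, CH3–CN eclipsed; 12.6 + 3.9 + 8.6 = 25.1 kJ/mol.
CH2Cl at 60° (staggered): Et–CH2Cl gauche, Et–CN gauche, CH3–CN gauche; 4.1 + 2.7 + 2.2 = 9.0 kJ/mol.
CH2Cl at 120° (eclipsed): Et–CN eclipsed, H–CH2Cl eclipsed, CH3–H eclipsed; 10.0 + 6.9 + 7.1 = 24.0 kJ/mol.
CH2Cl at 180° (staggered): Et–CN gauche, CH3–CH2Cl gauche; 2.7 + 3.5 = 6.2 kJ/mol.
CH2Cl at 240° (eclipsed): Et–H eclipsed, H–CN eclipsed, CH3–CH2Cl eclipsed; 7.0 + 5.8 + 12.9 = 25.7 kJ/mol.
CH2Cl at 300° (staggered): Et–CH2Cl gauche, CH3–CH2Cl gauche, CH3–CN gauche; 4.1 + 3.5 + 2.2 = 9.8 kJ/mol.
The minimum (6.2 kJ/mol) occurs with CH2Cl at 180°.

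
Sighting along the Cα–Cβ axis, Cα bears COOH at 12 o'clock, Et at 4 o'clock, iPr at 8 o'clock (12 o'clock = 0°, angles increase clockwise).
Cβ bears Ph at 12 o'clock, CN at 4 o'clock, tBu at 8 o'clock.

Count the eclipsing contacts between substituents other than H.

Non-H eclipsing pairs: COOH(0°)/Ph(0°); Et(120°)/CN(120°); iPr(240°)/tBu(240°) — 3 interactions.

3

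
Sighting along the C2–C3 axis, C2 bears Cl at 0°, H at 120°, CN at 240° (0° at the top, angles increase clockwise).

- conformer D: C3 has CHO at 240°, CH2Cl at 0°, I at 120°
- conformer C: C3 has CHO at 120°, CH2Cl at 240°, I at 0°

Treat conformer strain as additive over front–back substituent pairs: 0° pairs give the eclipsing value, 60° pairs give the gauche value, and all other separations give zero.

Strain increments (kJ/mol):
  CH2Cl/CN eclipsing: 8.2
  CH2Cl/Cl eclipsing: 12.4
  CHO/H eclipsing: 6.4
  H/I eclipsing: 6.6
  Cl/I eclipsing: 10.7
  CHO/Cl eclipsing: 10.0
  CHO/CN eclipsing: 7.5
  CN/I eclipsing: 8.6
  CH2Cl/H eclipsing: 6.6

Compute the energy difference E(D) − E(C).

+1.2 kJ/mol

D (eclipsed): Cl(0°)/CH2Cl(0°) eclipsed 12.4; H(120°)/I(120°) eclipsed 6.6; CN(240°)/CHO(240°) eclipsed 7.5 → 26.5 kJ/mol.
C (eclipsed): Cl(0°)/I(0°) eclipsed 10.7; H(120°)/CHO(120°) eclipsed 6.4; CN(240°)/CH2Cl(240°) eclipsed 8.2 → 25.3 kJ/mol.
E(D) − E(C) = 26.5 − 25.3 = +1.2 kJ/mol.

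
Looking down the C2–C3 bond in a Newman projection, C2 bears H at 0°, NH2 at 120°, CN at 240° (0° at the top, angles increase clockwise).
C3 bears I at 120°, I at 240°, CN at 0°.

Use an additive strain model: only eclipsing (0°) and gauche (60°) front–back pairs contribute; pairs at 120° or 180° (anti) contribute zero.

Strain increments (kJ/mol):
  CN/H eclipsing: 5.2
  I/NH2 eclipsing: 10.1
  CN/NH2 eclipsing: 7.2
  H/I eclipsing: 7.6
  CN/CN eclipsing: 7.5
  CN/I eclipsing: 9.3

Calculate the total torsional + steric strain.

This conformer is eclipsed. H at 0° is eclipsed with CN at 0° (5.2); NH2 at 120° is eclipsed with I at 120° (10.1); CN at 240° is eclipsed with I at 240° (9.3). Total 24.6 kJ/mol.

24.6 kJ/mol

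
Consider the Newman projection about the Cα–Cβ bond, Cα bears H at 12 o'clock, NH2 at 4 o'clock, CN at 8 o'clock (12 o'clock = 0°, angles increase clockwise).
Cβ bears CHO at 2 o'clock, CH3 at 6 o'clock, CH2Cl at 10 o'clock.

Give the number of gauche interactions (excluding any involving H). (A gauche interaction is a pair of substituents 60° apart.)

4

Non-H gauche pairs: NH2(120°)/CHO(60°); NH2(120°)/CH3(180°); CN(240°)/CH3(180°); CN(240°)/CH2Cl(300°) — 4 interactions.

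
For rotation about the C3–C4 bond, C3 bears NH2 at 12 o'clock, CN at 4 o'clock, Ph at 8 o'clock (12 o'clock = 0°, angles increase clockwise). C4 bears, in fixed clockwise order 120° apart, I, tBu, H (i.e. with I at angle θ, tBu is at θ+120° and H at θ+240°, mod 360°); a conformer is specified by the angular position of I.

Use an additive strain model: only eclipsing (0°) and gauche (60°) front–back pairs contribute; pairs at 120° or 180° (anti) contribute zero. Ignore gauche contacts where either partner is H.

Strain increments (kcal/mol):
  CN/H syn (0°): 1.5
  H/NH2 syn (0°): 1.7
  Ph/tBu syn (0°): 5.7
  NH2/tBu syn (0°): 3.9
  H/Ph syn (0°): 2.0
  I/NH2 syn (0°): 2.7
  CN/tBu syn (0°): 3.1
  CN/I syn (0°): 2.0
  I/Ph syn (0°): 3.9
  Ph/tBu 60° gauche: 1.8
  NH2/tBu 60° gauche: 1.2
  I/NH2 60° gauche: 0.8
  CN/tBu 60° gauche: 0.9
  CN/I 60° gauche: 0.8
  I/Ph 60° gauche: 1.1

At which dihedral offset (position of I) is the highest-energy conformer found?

120°

I at 0° (eclipsed): NH2–I eclipsed, CN–tBu eclipsed, Ph–H eclipsed; 2.7 + 3.1 + 2.0 = 7.8 kcal/mol.
I at 60° (staggered): NH2–I gauche, CN–I gauche, CN–tBu gauche, Ph–tBu gauche; 0.8 + 0.8 + 0.9 + 1.8 = 4.3 kcal/mol.
I at 120° (eclipsed): NH2–H eclipsed, CN–I eclipsed, Ph–tBu eclipsed; 1.7 + 2.0 + 5.7 = 9.4 kcal/mol.
I at 180° (staggered): NH2–tBu gauche, CN–I gauche, Ph–I gauche, Ph–tBu gauche; 1.2 + 0.8 + 1.1 + 1.8 = 4.9 kcal/mol.
I at 240° (eclipsed): NH2–tBu eclipsed, CN–H eclipsed, Ph–I eclipsed; 3.9 + 1.5 + 3.9 = 9.3 kcal/mol.
I at 300° (staggered): NH2–I gauche, NH2–tBu gauche, CN–tBu gauche, Ph–I gauche; 0.8 + 1.2 + 0.9 + 1.1 = 4.0 kcal/mol.
The maximum (9.4 kcal/mol) occurs with I at 120°.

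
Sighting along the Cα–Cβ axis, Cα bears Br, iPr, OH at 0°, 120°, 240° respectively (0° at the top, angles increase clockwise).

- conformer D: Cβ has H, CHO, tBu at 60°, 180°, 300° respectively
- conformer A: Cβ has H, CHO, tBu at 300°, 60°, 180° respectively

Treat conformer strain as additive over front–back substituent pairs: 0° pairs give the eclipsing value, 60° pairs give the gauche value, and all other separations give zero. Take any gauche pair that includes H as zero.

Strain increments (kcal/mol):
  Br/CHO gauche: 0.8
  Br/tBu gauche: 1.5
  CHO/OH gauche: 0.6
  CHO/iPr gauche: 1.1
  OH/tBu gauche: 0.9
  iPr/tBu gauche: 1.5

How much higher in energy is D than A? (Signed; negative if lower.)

-0.2 kcal/mol

D is staggered. Br at 0° is gauche with tBu at 300° (1.5); iPr at 120° is gauche with CHO at 180° (1.1); OH at 240° is gauche with CHO at 180° (0.6); OH at 240° is gauche with tBu at 300° (0.9). Total 4.1 kcal/mol.
A is staggered. Br at 0° is gauche with CHO at 60° (0.8); iPr at 120° is gauche with CHO at 60° (1.1); iPr at 120° is gauche with tBu at 180° (1.5); OH at 240° is gauche with tBu at 180° (0.9). Total 4.3 kcal/mol.
E(D) − E(A) = 4.1 − 4.3 = -0.2 kcal/mol.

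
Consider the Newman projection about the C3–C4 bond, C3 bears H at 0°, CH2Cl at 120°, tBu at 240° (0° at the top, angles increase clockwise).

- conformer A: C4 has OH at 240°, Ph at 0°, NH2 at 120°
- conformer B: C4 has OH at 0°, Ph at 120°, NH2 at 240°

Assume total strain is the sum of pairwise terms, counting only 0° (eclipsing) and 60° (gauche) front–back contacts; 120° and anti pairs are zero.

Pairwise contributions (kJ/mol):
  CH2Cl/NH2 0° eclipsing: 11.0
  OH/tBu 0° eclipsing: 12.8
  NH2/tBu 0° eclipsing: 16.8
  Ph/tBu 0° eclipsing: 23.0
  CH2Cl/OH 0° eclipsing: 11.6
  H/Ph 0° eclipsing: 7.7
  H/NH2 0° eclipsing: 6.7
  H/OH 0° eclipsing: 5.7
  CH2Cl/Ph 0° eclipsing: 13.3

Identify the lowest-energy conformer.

A

A (eclipsed): H(0°)/Ph(0°) eclipsed 7.7; CH2Cl(120°)/NH2(120°) eclipsed 11.0; tBu(240°)/OH(240°) eclipsed 12.8 → 31.5 kJ/mol.
B (eclipsed): H(0°)/OH(0°) eclipsed 5.7; CH2Cl(120°)/Ph(120°) eclipsed 13.3; tBu(240°)/NH2(240°) eclipsed 16.8 → 35.8 kJ/mol.
A has the lowest total (31.5 kJ/mol).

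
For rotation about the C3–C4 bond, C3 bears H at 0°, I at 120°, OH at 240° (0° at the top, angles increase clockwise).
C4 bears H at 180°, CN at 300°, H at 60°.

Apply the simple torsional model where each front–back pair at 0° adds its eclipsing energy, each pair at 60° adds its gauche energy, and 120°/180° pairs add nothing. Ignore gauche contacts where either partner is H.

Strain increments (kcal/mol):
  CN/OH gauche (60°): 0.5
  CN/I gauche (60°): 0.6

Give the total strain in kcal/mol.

0.5 kcal/mol

This conformer (staggered): OH–CN gauche; 0.5 = 0.5 kcal/mol.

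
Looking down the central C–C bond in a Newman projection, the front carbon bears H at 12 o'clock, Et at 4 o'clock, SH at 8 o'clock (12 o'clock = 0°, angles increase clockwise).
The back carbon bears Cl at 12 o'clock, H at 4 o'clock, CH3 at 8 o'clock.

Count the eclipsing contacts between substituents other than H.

Non-H eclipsing pairs: SH(240°)/CH3(240°) — 1 interaction.

1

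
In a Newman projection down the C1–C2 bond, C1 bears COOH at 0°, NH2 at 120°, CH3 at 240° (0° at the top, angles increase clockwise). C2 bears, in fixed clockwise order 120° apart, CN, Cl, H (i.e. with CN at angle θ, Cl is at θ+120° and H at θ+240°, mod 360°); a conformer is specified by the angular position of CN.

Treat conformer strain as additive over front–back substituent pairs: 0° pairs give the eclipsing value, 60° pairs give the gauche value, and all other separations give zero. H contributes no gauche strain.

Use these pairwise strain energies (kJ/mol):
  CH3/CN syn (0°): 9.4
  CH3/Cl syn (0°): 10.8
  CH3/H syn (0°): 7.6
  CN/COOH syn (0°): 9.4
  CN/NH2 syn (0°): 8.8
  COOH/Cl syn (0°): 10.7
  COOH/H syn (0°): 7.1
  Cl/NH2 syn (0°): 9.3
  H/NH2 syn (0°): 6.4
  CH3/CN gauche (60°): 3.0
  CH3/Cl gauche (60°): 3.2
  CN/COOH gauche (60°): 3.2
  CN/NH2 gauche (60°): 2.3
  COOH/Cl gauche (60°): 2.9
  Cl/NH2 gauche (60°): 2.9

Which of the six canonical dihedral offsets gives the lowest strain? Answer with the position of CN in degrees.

180°

CN at 0° (eclipsed): COOH–CN eclipsed, NH2–Cl eclipsed, CH3–H eclipsed; 9.4 + 9.3 + 7.6 = 26.3 kJ/mol.
CN at 60° (staggered): COOH–CN gauche, NH2–CN gauche, NH2–Cl gauche, CH3–Cl gauche; 3.2 + 2.3 + 2.9 + 3.2 = 11.6 kJ/mol.
CN at 120° (eclipsed): COOH–H eclipsed, NH2–CN eclipsed, CH3–Cl eclipsed; 7.1 + 8.8 + 10.8 = 26.7 kJ/mol.
CN at 180° (staggered): COOH–Cl gauche, NH2–CN gauche, CH3–CN gauche, CH3–Cl gauche; 2.9 + 2.3 + 3.0 + 3.2 = 11.4 kJ/mol.
CN at 240° (eclipsed): COOH–Cl eclipsed, NH2–H eclipsed, CH3–CN eclipsed; 10.7 + 6.4 + 9.4 = 26.5 kJ/mol.
CN at 300° (staggered): COOH–CN gauche, COOH–Cl gauche, NH2–Cl gauche, CH3–CN gauche; 3.2 + 2.9 + 2.9 + 3.0 = 12.0 kJ/mol.
The minimum (11.4 kJ/mol) occurs with CN at 180°.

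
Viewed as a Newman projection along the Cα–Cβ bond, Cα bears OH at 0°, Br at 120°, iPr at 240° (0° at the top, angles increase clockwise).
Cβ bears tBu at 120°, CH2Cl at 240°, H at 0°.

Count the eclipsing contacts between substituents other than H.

2

Non-H eclipsing pairs: Br(120°)/tBu(120°); iPr(240°)/CH2Cl(240°) — 2 interactions.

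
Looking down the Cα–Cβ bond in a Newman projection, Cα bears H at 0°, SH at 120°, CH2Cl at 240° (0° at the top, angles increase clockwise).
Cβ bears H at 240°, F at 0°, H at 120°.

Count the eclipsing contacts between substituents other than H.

Every eclipsing pair involves H, so the count is 0.

0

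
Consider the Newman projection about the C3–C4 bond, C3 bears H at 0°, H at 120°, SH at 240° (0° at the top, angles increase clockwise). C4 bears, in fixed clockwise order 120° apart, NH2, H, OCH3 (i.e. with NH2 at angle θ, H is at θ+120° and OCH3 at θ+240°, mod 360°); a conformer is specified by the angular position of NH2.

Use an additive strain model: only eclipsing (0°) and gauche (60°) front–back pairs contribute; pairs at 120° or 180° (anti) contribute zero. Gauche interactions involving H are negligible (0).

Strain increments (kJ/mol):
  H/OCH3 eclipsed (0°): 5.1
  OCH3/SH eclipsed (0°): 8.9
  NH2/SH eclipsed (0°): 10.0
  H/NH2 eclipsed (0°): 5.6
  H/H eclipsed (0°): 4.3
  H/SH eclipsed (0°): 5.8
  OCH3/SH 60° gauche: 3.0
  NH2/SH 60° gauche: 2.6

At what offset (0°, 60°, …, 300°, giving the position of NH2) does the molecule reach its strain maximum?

240°

NH2 at 0° (eclipsed): H(0°)/NH2(0°) eclipsed 5.6; H(120°)/H(120°) eclipsed 4.3; SH(240°)/OCH3(240°) eclipsed 8.9 → 18.8 kJ/mol.
NH2 at 60° (staggered): SH(240°)/OCH3(300°) gauche 3.0 → 3.0 kJ/mol.
NH2 at 120° (eclipsed): H(0°)/OCH3(0°) eclipsed 5.1; H(120°)/NH2(120°) eclipsed 5.6; SH(240°)/H(240°) eclipsed 5.8 → 16.5 kJ/mol.
NH2 at 180° (staggered): SH(240°)/NH2(180°) gauche 2.6 → 2.6 kJ/mol.
NH2 at 240° (eclipsed): H(0°)/H(0°) eclipsed 4.3; H(120°)/OCH3(120°) eclipsed 5.1; SH(240°)/NH2(240°) eclipsed 10.0 → 19.4 kJ/mol.
NH2 at 300° (staggered): SH(240°)/NH2(300°) gauche 2.6; SH(240°)/OCH3(180°) gauche 3.0 → 5.6 kJ/mol.
The maximum (19.4 kJ/mol) occurs with NH2 at 240°.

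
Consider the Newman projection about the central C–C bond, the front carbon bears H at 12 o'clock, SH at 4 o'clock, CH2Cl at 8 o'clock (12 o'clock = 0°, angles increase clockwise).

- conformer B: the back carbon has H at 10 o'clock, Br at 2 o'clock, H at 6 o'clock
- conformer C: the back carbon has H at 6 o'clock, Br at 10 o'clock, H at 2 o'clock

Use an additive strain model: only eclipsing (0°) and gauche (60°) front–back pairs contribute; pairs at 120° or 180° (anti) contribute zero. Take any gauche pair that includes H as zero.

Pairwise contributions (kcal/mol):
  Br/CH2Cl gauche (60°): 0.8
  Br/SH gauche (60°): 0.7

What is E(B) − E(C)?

-0.1 kcal/mol

B (staggered): SH(120°)/Br(60°) gauche 0.7 → 0.7 kcal/mol.
C (staggered): CH2Cl(240°)/Br(300°) gauche 0.8 → 0.8 kcal/mol.
E(B) − E(C) = 0.7 − 0.8 = -0.1 kcal/mol.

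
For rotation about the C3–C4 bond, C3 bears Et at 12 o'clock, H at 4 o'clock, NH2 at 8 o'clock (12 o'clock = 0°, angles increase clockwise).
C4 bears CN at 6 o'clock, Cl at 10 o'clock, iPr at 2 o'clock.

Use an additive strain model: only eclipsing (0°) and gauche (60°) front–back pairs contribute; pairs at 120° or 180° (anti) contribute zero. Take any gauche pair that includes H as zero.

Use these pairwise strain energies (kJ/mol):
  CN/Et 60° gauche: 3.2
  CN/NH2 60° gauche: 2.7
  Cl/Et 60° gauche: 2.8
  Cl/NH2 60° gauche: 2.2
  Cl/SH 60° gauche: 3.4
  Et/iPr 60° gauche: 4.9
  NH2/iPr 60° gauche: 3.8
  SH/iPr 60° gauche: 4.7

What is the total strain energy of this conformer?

12.6 kJ/mol

This conformer (staggered): Et(0°)/Cl(300°) gauche 2.8; Et(0°)/iPr(60°) gauche 4.9; NH2(240°)/CN(180°) gauche 2.7; NH2(240°)/Cl(300°) gauche 2.2 → 12.6 kJ/mol.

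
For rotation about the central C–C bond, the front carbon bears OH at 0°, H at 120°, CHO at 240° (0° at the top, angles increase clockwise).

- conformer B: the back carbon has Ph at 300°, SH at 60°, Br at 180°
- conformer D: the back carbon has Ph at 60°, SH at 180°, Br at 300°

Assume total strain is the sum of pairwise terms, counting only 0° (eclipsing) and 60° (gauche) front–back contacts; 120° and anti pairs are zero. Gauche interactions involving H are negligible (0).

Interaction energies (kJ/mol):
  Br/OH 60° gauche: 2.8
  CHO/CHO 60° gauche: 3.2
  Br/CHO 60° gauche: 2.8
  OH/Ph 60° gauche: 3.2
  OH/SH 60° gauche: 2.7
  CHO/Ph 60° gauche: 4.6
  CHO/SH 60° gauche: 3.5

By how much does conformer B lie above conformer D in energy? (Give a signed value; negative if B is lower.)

B (staggered): OH(0°)/Ph(300°) gauche 3.2; OH(0°)/SH(60°) gauche 2.7; CHO(240°)/Ph(300°) gauche 4.6; CHO(240°)/Br(180°) gauche 2.8 → 13.3 kJ/mol.
D (staggered): OH(0°)/Ph(60°) gauche 3.2; OH(0°)/Br(300°) gauche 2.8; CHO(240°)/SH(180°) gauche 3.5; CHO(240°)/Br(300°) gauche 2.8 → 12.3 kJ/mol.
E(B) − E(D) = 13.3 − 12.3 = +1.0 kJ/mol.

+1.0 kJ/mol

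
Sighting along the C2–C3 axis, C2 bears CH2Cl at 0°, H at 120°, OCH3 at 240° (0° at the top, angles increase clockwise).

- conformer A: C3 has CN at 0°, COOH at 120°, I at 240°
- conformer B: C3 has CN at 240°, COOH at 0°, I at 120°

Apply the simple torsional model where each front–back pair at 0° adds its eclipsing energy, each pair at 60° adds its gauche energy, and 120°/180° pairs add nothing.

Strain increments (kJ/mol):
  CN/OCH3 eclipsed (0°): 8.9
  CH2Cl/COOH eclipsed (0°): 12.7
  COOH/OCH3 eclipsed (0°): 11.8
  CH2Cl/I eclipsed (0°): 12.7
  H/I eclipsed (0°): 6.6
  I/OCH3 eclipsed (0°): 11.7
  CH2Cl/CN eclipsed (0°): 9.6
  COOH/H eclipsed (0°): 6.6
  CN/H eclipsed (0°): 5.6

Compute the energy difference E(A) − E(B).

A (eclipsed): CH2Cl(0°)/CN(0°) eclipsed 9.6; H(120°)/COOH(120°) eclipsed 6.6; OCH3(240°)/I(240°) eclipsed 11.7 → 27.9 kJ/mol.
B (eclipsed): CH2Cl(0°)/COOH(0°) eclipsed 12.7; H(120°)/I(120°) eclipsed 6.6; OCH3(240°)/CN(240°) eclipsed 8.9 → 28.2 kJ/mol.
E(A) − E(B) = 27.9 − 28.2 = -0.3 kJ/mol.

-0.3 kJ/mol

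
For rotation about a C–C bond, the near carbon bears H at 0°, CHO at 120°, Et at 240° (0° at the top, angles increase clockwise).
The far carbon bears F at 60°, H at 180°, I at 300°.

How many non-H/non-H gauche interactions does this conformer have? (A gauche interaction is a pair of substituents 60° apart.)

2

Non-H gauche pairs: CHO(120°)/F(60°); Et(240°)/I(300°) — 2 interactions.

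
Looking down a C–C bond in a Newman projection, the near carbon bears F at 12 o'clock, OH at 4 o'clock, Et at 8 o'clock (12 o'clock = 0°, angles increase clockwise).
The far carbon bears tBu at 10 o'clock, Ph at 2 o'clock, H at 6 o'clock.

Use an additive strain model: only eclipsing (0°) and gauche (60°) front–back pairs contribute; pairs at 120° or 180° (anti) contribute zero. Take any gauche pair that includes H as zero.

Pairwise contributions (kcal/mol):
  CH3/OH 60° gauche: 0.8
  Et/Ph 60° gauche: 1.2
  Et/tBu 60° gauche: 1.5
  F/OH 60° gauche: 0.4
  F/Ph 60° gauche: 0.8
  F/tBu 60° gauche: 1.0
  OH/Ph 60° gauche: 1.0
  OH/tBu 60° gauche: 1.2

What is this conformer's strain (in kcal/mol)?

4.3 kcal/mol

This conformer (staggered): F(0°)/tBu(300°) gauche 1.0; F(0°)/Ph(60°) gauche 0.8; OH(120°)/Ph(60°) gauche 1.0; Et(240°)/tBu(300°) gauche 1.5 → 4.3 kcal/mol.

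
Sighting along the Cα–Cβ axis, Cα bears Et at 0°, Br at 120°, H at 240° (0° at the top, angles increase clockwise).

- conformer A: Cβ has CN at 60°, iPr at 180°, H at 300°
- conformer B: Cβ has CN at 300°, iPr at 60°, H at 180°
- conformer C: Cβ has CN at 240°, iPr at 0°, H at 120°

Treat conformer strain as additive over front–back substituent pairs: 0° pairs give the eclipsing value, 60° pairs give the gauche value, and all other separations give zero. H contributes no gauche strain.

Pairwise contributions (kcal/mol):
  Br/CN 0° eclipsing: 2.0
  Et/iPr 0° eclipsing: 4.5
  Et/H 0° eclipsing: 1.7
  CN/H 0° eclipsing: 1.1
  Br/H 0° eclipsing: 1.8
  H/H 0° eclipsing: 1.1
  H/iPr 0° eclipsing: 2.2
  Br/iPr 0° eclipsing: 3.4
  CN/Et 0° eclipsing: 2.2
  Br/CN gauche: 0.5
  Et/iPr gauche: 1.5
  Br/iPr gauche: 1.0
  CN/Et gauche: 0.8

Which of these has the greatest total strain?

A is staggered. Et at 0° is gauche with CN at 60° (0.8); Br at 120° is gauche with CN at 60° (0.5); Br at 120° is gauche with iPr at 180° (1.0). Total 2.3 kcal/mol.
B is staggered. Et at 0° is gauche with CN at 300° (0.8); Et at 0° is gauche with iPr at 60° (1.5); Br at 120° is gauche with iPr at 60° (1.0). Total 3.3 kcal/mol.
C is eclipsed. Et at 0° is eclipsed with iPr at 0° (4.5); Br at 120° is eclipsed with H at 120° (1.8); H at 240° is eclipsed with CN at 240° (1.1). Total 7.4 kcal/mol.
C has the highest total (7.4 kcal/mol).

C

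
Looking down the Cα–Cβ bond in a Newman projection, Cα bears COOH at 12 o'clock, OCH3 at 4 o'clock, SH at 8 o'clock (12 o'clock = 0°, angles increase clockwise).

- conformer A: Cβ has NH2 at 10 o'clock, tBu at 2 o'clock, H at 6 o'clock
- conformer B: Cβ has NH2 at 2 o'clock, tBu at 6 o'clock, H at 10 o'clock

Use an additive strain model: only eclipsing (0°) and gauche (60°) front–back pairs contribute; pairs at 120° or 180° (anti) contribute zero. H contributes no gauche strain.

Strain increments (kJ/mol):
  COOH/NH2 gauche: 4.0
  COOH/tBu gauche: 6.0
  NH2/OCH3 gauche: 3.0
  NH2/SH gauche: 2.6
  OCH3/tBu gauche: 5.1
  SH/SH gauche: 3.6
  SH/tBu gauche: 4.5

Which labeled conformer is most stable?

B

A (staggered): COOH–NH2 gauche, COOH–tBu gauche, OCH3–tBu gauche, SH–NH2 gauche; 4.0 + 6.0 + 5.1 + 2.6 = 17.7 kJ/mol.
B (staggered): COOH–NH2 gauche, OCH3–NH2 gauche, OCH3–tBu gauche, SH–tBu gauche; 4.0 + 3.0 + 5.1 + 4.5 = 16.6 kJ/mol.
B has the lowest total (16.6 kJ/mol).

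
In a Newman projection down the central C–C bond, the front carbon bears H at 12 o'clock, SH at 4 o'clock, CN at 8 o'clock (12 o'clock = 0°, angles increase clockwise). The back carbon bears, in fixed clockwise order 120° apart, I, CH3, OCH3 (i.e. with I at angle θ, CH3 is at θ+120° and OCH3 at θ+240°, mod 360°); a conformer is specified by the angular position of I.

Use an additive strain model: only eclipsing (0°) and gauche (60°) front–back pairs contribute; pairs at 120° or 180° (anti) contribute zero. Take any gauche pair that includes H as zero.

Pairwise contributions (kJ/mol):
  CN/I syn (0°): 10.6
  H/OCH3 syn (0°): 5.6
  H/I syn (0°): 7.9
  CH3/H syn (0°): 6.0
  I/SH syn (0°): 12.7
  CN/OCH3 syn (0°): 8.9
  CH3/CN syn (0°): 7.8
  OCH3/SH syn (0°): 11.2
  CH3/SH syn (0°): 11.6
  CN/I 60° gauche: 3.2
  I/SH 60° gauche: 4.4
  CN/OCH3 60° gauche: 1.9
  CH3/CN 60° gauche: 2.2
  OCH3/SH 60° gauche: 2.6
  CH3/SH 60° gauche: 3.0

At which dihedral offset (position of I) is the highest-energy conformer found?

I at 0° (eclipsed): H–I eclipsed, SH–CH3 eclipsed, CN–OCH3 eclipsed; 7.9 + 11.6 + 8.9 = 28.4 kJ/mol.
I at 60° (staggered): SH–I gauche, SH–CH3 gauche, CN–CH3 gauche, CN–OCH3 gauche; 4.4 + 3.0 + 2.2 + 1.9 = 11.5 kJ/mol.
I at 120° (eclipsed): H–OCH3 eclipsed, SH–I eclipsed, CN–CH3 eclipsed; 5.6 + 12.7 + 7.8 = 26.1 kJ/mol.
I at 180° (staggered): SH–I gauche, SH–OCH3 gauche, CN–I gauche, CN–CH3 gauche; 4.4 + 2.6 + 3.2 + 2.2 = 12.4 kJ/mol.
I at 240° (eclipsed): H–CH3 eclipsed, SH–OCH3 eclipsed, CN–I eclipsed; 6.0 + 11.2 + 10.6 = 27.8 kJ/mol.
I at 300° (staggered): SH–CH3 gauche, SH–OCH3 gauche, CN–I gauche, CN–OCH3 gauche; 3.0 + 2.6 + 3.2 + 1.9 = 10.7 kJ/mol.
The maximum (28.4 kJ/mol) occurs with I at 0°.

0°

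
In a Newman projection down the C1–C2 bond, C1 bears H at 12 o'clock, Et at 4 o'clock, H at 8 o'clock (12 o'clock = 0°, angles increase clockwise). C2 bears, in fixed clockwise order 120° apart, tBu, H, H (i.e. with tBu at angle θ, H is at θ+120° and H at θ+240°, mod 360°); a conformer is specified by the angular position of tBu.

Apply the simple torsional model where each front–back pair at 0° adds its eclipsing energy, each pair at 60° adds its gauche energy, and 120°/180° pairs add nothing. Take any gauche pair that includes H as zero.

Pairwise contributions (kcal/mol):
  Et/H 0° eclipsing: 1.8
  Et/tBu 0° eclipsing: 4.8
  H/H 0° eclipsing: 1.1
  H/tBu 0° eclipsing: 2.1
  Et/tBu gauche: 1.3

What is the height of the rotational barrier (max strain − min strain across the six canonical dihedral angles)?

tBu at 0° is eclipsed. H at 0° is eclipsed with tBu at 0° (2.1); Et at 120° is eclipsed with H at 120° (1.8); H at 240° is eclipsed with H at 240° (1.1). Total 5.0 kcal/mol.
tBu at 60° is staggered. Et at 120° is gauche with tBu at 60° (1.3). Total 1.3 kcal/mol.
tBu at 120° is eclipsed. H at 0° is eclipsed with H at 0° (1.1); Et at 120° is eclipsed with tBu at 120° (4.8); H at 240° is eclipsed with H at 240° (1.1). Total 7.0 kcal/mol.
tBu at 180° is staggered. Et at 120° is gauche with tBu at 180° (1.3). Total 1.3 kcal/mol.
tBu at 240° is eclipsed. H at 0° is eclipsed with H at 0° (1.1); Et at 120° is eclipsed with H at 120° (1.8); H at 240° is eclipsed with tBu at 240° (2.1). Total 5.0 kcal/mol.
tBu at 300° (staggered): no non-H gauche contacts → 0.0 kcal/mol.
Max at 120° (7.0 kcal/mol), min at 300° (0.0 kcal/mol); barrier = 7.0 kcal/mol.

7.0 kcal/mol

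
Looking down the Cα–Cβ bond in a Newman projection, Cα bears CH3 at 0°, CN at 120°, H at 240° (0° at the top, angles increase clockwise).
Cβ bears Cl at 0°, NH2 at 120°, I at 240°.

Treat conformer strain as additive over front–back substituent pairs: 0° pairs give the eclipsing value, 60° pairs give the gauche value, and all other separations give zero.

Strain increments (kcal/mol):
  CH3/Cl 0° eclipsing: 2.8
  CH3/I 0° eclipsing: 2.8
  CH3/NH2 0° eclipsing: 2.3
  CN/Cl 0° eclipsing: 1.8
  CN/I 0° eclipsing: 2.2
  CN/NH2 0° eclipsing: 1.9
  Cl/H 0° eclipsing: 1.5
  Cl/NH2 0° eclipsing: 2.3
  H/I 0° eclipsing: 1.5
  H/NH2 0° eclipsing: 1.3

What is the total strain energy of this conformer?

6.2 kcal/mol

This conformer (eclipsed): CH3(0°)/Cl(0°) eclipsed 2.8; CN(120°)/NH2(120°) eclipsed 1.9; H(240°)/I(240°) eclipsed 1.5 → 6.2 kcal/mol.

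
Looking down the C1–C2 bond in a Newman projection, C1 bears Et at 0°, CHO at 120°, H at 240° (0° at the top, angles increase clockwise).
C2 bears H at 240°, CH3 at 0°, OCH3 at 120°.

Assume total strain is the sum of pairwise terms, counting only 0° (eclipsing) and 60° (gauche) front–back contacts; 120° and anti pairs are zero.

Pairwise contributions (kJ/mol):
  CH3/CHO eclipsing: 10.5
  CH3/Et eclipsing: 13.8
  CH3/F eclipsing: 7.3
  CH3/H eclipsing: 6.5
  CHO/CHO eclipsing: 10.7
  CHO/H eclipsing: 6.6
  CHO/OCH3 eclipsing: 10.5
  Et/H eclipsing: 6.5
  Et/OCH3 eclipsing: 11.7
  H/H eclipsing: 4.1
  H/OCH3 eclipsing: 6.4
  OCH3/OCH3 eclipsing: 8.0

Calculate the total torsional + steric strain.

28.4 kJ/mol

This conformer (eclipsed): Et–CH3 eclipsed, CHO–OCH3 eclipsed, H–H eclipsed; 13.8 + 10.5 + 4.1 = 28.4 kJ/mol.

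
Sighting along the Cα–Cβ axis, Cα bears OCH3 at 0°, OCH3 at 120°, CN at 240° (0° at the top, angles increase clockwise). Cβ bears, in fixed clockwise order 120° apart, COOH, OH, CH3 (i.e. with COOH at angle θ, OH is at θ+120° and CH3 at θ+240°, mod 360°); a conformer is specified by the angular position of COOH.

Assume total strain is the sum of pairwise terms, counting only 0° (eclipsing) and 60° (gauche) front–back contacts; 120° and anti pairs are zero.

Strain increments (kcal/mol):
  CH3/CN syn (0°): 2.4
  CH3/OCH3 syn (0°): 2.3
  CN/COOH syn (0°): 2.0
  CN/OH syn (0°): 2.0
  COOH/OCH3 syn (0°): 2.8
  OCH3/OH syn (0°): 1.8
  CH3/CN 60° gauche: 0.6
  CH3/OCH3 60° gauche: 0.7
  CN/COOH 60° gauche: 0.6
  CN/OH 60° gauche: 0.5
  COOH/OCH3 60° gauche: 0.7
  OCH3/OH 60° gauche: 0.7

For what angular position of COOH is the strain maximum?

120°

COOH at 0° (eclipsed): OCH3(0°)/COOH(0°) eclipsed 2.8; OCH3(120°)/OH(120°) eclipsed 1.8; CN(240°)/CH3(240°) eclipsed 2.4 → 7.0 kcal/mol.
COOH at 60° (staggered): OCH3(0°)/COOH(60°) gauche 0.7; OCH3(0°)/CH3(300°) gauche 0.7; OCH3(120°)/COOH(60°) gauche 0.7; OCH3(120°)/OH(180°) gauche 0.7; CN(240°)/OH(180°) gauche 0.5; CN(240°)/CH3(300°) gauche 0.6 → 3.9 kcal/mol.
COOH at 120° (eclipsed): OCH3(0°)/CH3(0°) eclipsed 2.3; OCH3(120°)/COOH(120°) eclipsed 2.8; CN(240°)/OH(240°) eclipsed 2.0 → 7.1 kcal/mol.
COOH at 180° (staggered): OCH3(0°)/OH(300°) gauche 0.7; OCH3(0°)/CH3(60°) gauche 0.7; OCH3(120°)/COOH(180°) gauche 0.7; OCH3(120°)/CH3(60°) gauche 0.7; CN(240°)/COOH(180°) gauche 0.6; CN(240°)/OH(300°) gauche 0.5 → 3.9 kcal/mol.
COOH at 240° (eclipsed): OCH3(0°)/OH(0°) eclipsed 1.8; OCH3(120°)/CH3(120°) eclipsed 2.3; CN(240°)/COOH(240°) eclipsed 2.0 → 6.1 kcal/mol.
COOH at 300° (staggered): OCH3(0°)/COOH(300°) gauche 0.7; OCH3(0°)/OH(60°) gauche 0.7; OCH3(120°)/OH(60°) gauche 0.7; OCH3(120°)/CH3(180°) gauche 0.7; CN(240°)/COOH(300°) gauche 0.6; CN(240°)/CH3(180°) gauche 0.6 → 4.0 kcal/mol.
The maximum (7.1 kcal/mol) occurs with COOH at 120°.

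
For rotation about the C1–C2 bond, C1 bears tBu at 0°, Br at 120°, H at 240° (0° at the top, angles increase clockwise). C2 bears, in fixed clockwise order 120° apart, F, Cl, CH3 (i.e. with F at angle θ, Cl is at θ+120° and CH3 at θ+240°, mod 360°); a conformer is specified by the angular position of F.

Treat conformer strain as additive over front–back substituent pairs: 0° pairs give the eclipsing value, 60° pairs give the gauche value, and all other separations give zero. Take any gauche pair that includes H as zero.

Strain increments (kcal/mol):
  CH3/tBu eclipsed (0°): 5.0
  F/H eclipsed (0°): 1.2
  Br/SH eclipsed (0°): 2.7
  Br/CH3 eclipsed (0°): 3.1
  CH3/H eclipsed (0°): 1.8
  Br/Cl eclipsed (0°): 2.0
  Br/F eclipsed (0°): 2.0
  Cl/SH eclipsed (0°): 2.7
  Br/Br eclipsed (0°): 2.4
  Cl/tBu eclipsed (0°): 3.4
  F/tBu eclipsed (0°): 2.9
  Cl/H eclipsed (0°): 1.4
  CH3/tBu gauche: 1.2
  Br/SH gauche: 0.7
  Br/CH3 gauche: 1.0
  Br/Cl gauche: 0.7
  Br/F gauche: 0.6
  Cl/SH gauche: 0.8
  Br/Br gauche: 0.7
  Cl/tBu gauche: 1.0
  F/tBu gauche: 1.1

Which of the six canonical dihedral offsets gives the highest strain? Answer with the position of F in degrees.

F at 0° (eclipsed): tBu(0°)/F(0°) eclipsed 2.9; Br(120°)/Cl(120°) eclipsed 2.0; H(240°)/CH3(240°) eclipsed 1.8 → 6.7 kcal/mol.
F at 60° (staggered): tBu(0°)/F(60°) gauche 1.1; tBu(0°)/CH3(300°) gauche 1.2; Br(120°)/F(60°) gauche 0.6; Br(120°)/Cl(180°) gauche 0.7 → 3.6 kcal/mol.
F at 120° (eclipsed): tBu(0°)/CH3(0°) eclipsed 5.0; Br(120°)/F(120°) eclipsed 2.0; H(240°)/Cl(240°) eclipsed 1.4 → 8.4 kcal/mol.
F at 180° (staggered): tBu(0°)/Cl(300°) gauche 1.0; tBu(0°)/CH3(60°) gauche 1.2; Br(120°)/F(180°) gauche 0.6; Br(120°)/CH3(60°) gauche 1.0 → 3.8 kcal/mol.
F at 240° (eclipsed): tBu(0°)/Cl(0°) eclipsed 3.4; Br(120°)/CH3(120°) eclipsed 3.1; H(240°)/F(240°) eclipsed 1.2 → 7.7 kcal/mol.
F at 300° (staggered): tBu(0°)/F(300°) gauche 1.1; tBu(0°)/Cl(60°) gauche 1.0; Br(120°)/Cl(60°) gauche 0.7; Br(120°)/CH3(180°) gauche 1.0 → 3.8 kcal/mol.
The maximum (8.4 kcal/mol) occurs with F at 120°.

120°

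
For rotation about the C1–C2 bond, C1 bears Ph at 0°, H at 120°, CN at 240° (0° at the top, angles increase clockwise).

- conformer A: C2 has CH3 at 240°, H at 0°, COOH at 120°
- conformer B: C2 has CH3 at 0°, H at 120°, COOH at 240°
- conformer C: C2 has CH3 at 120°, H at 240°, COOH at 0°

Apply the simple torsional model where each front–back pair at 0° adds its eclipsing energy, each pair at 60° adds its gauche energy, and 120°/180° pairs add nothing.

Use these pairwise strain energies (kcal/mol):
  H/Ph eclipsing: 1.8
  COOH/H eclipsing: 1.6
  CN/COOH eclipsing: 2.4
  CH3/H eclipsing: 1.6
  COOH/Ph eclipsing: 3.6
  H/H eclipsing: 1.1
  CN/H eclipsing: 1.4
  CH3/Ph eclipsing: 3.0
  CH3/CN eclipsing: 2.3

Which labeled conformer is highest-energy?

C

A (eclipsed): Ph(0°)/H(0°) eclipsed 1.8; H(120°)/COOH(120°) eclipsed 1.6; CN(240°)/CH3(240°) eclipsed 2.3 → 5.7 kcal/mol.
B (eclipsed): Ph(0°)/CH3(0°) eclipsed 3.0; H(120°)/H(120°) eclipsed 1.1; CN(240°)/COOH(240°) eclipsed 2.4 → 6.5 kcal/mol.
C (eclipsed): Ph(0°)/COOH(0°) eclipsed 3.6; H(120°)/CH3(120°) eclipsed 1.6; CN(240°)/H(240°) eclipsed 1.4 → 6.6 kcal/mol.
C has the highest total (6.6 kcal/mol).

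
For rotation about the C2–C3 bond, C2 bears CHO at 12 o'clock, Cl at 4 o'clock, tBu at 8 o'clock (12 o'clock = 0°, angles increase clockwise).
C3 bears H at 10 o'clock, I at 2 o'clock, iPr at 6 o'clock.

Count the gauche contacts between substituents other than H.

4

Non-H gauche pairs: CHO(0°)/I(60°); Cl(120°)/I(60°); Cl(120°)/iPr(180°); tBu(240°)/iPr(180°) — 4 interactions.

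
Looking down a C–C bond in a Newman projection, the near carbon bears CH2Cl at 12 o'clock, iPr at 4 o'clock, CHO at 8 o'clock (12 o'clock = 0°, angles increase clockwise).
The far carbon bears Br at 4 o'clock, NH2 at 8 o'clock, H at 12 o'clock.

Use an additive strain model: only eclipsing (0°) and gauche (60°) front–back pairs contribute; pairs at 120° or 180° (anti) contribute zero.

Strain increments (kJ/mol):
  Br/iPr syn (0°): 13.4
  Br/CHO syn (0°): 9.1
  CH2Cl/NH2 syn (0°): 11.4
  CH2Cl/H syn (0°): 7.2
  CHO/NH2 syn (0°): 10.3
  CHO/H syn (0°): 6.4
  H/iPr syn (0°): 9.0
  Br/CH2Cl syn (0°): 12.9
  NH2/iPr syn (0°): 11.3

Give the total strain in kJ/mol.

This conformer (eclipsed): CH2Cl–H eclipsed, iPr–Br eclipsed, CHO–NH2 eclipsed; 7.2 + 13.4 + 10.3 = 30.9 kJ/mol.

30.9 kJ/mol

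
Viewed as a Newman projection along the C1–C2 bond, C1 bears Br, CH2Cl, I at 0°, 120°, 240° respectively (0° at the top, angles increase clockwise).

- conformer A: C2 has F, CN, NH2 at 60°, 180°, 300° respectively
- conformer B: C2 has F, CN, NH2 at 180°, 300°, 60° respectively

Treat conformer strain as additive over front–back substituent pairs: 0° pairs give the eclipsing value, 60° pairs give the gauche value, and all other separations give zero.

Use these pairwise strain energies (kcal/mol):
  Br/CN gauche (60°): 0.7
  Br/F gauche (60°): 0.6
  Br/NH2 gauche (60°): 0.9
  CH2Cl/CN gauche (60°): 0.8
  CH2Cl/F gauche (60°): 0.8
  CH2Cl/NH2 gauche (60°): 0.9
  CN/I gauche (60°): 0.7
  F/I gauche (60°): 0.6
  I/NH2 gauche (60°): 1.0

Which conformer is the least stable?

A

A (staggered): Br–F gauche, Br–NH2 gauche, CH2Cl–F gauche, CH2Cl–CN gauche, I–CN gauche, I–NH2 gauche; 0.6 + 0.9 + 0.8 + 0.8 + 0.7 + 1.0 = 4.8 kcal/mol.
B (staggered): Br–CN gauche, Br–NH2 gauche, CH2Cl–F gauche, CH2Cl–NH2 gauche, I–F gauche, I–CN gauche; 0.7 + 0.9 + 0.8 + 0.9 + 0.6 + 0.7 = 4.6 kcal/mol.
A has the highest total (4.8 kcal/mol).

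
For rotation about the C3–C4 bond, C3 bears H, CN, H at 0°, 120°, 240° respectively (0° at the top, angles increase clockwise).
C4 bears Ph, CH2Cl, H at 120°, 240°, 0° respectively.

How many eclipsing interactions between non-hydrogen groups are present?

1

Non-H eclipsing pairs: CN(120°)/Ph(120°) — 1 interaction.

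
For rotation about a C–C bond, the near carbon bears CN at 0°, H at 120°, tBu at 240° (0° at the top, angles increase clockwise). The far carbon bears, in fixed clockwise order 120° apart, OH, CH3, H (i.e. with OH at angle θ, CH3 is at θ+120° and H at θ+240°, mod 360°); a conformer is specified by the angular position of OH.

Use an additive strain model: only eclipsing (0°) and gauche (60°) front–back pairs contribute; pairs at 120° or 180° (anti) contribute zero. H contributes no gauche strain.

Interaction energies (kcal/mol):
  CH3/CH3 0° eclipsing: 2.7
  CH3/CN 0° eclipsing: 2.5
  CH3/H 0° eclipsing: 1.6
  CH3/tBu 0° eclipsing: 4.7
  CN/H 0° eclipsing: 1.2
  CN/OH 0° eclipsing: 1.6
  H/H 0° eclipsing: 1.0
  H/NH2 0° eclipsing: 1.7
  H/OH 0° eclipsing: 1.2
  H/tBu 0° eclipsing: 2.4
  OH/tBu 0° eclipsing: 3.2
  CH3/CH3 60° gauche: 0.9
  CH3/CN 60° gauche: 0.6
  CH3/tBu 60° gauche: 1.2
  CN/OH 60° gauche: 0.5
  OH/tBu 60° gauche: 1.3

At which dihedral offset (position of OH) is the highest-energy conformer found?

120°

OH at 0° (eclipsed): CN–OH eclipsed, H–CH3 eclipsed, tBu–H eclipsed; 1.6 + 1.6 + 2.4 = 5.6 kcal/mol.
OH at 60° (staggered): CN–OH gauche, tBu–CH3 gauche; 0.5 + 1.2 = 1.7 kcal/mol.
OH at 120° (eclipsed): CN–H eclipsed, H–OH eclipsed, tBu–CH3 eclipsed; 1.2 + 1.2 + 4.7 = 7.1 kcal/mol.
OH at 180° (staggered): CN–CH3 gauche, tBu–OH gauche, tBu–CH3 gauche; 0.6 + 1.3 + 1.2 = 3.1 kcal/mol.
OH at 240° (eclipsed): CN–CH3 eclipsed, H–H eclipsed, tBu–OH eclipsed; 2.5 + 1.0 + 3.2 = 6.7 kcal/mol.
OH at 300° (staggered): CN–OH gauche, CN–CH3 gauche, tBu–OH gauche; 0.5 + 0.6 + 1.3 = 2.4 kcal/mol.
The maximum (7.1 kcal/mol) occurs with OH at 120°.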